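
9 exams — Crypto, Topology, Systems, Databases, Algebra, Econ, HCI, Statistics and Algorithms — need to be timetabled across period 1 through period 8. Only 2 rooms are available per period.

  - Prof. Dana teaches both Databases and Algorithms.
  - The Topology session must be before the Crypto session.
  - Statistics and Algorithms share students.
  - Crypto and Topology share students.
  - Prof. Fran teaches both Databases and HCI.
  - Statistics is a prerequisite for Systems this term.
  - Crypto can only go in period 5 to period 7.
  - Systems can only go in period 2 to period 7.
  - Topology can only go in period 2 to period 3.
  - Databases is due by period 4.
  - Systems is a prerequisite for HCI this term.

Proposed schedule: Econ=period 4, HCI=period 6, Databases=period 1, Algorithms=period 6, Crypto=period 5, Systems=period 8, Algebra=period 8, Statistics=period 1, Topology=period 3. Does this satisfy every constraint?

Invalid. Systems can only go in period 2 to period 7.

Prof. Dana teaches both Databases and Algorithms — holds.
Databases is due by period 4 — holds.
The Topology session must be before the Crypto session — holds.
Systems can only go in period 2 to period 7 — violated.
Only 2 rooms are available per period — holds.
Crypto can only go in period 5 to period 7 — holds.
Statistics is a prerequisite for Systems this term — holds.
Crypto and Topology share students — holds.
Topology can only go in period 2 to period 3 — holds.
Prof. Fran teaches both Databases and HCI — holds.
Systems is a prerequisite for HCI this term — violated.
Statistics and Algorithms share students — holds.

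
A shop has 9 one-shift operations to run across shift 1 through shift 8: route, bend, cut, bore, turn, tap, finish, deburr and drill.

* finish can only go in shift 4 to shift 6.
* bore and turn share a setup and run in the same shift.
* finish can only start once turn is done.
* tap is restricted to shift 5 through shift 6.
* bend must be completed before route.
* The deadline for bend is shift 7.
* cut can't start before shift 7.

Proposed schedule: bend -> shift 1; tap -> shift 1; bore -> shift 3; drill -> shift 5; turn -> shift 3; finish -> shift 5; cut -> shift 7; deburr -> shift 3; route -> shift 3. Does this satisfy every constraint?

cut can't start before shift 7 — holds.
bend must be completed before route — holds.
finish can only go in shift 4 to shift 6 — holds.
The deadline for bend is shift 7 — holds.
tap is restricted to shift 5 through shift 6 — violated.
bore and turn share a setup and run in the same shift — holds.
finish can only start once turn is done — holds.

Invalid. tap is restricted to shift 5 through shift 6.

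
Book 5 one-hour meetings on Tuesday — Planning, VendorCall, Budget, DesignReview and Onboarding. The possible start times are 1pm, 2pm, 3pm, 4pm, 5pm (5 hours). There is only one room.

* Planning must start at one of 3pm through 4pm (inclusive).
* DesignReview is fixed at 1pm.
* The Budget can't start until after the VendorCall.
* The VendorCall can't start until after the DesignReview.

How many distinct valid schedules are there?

6

Splitting on Planning: it can be 3pm (3), 4pm (3). Listing each branch's schedules as (VendorCall, Budget, DesignReview, Onboarding):
Planning=3pm: (2pm,4pm,1pm,5pm) (2pm,5pm,1pm,4pm) (4pm,5pm,1pm,2pm) — 3.
Planning=4pm: (2pm,3pm,1pm,5pm) (2pm,5pm,1pm,3pm) (3pm,5pm,1pm,2pm) — 3.
Summing: 3 + 3 = 6.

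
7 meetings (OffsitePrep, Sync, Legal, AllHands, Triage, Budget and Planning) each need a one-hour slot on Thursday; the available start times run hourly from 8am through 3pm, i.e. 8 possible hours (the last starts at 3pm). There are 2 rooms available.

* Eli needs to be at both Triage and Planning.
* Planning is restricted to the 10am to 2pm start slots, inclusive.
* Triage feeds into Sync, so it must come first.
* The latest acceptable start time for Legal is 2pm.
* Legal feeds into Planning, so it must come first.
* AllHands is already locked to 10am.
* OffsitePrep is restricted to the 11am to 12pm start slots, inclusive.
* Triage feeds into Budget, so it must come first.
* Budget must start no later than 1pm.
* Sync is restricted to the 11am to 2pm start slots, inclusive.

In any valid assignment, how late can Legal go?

1pm

Legal's own window allows nothing later than 2pm; downstream work caps Legal at 1pm.
Legal at 1pm is achievable: AllHands in 10am; Legal in 1pm; Planning in 2pm; Budget in 9am; Triage in 8am; Sync in 11am; OffsitePrep in 11am.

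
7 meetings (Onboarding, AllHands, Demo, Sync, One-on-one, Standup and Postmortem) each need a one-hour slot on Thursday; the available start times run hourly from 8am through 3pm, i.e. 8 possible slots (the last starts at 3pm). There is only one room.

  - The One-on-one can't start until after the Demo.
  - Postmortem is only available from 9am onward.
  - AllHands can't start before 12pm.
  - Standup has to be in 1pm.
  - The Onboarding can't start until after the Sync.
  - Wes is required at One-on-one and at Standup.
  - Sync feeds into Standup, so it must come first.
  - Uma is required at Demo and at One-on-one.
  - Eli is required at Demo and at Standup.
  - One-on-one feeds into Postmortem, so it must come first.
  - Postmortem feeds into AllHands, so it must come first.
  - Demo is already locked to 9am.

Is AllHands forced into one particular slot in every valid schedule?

AllHands can be 12pm (e.g. Demo -> 9am; Postmortem -> 11am; Standup -> 1pm; One-on-one -> 10am; Onboarding -> 2pm; AllHands -> 12pm; Sync -> 8am) or 2pm (e.g. One-on-one=10am; Demo=9am; Standup=1pm; Postmortem=11am; Sync=8am; AllHands=2pm; Onboarding=12pm).

No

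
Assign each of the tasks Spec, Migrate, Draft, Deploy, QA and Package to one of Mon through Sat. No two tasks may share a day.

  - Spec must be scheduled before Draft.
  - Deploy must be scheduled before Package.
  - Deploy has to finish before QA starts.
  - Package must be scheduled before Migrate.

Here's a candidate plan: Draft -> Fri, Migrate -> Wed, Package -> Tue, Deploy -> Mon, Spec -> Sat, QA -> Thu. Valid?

No — it violates: Spec must be scheduled before Draft

Deploy must be scheduled before Package — holds.
Spec must be scheduled before Draft — violated.
Package must be scheduled before Migrate — holds.
Deploy has to finish before QA starts — holds.
No two tasks may share a day — holds.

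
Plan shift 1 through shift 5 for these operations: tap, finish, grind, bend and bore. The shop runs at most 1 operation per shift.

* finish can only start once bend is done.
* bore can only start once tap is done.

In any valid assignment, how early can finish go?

shift 2

Precedence pushes finish to at least shift 2.
finish at shift 2 is achievable: grind in shift 5; tap in shift 3; bore in shift 4; bend in shift 1; finish in shift 2.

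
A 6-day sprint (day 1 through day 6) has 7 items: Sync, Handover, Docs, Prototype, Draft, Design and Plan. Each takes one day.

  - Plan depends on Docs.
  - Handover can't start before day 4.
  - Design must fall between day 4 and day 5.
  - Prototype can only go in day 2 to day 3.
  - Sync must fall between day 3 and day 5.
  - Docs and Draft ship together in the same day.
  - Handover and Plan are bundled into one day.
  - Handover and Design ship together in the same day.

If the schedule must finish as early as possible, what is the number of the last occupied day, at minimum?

The precedence chain requires at least 2 distinct days.
Handover can't be placed before day 4, so the schedule must run through at least day 4.
4 works (last occupied day: day 4): for example Design -> day 4, Plan -> day 4, Docs -> day 1, Sync -> day 3, Prototype -> day 2, Draft -> day 1, Handover -> day 4.

day 4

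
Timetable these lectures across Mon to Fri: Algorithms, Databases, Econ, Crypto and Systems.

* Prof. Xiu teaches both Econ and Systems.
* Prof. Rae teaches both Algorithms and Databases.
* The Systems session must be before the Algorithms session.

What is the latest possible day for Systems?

Downstream work caps Systems at Thu.
Systems at Thu is achievable: Crypto -> Mon, Databases -> Mon, Systems -> Thu, Econ -> Mon, Algorithms -> Fri.

Thu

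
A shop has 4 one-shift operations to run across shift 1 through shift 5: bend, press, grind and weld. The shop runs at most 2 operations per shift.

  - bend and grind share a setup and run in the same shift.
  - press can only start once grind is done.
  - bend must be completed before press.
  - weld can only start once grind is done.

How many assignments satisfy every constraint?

Splitting on bend: it can be shift 1 (16), shift 2 (9), shift 3 (4), shift 4 (1). Listing each branch's schedules as (press, grind, weld) by shift number:
bend=shift 1: (2,1,2) (2,1,3) (2,1,4) (2,1,5) (3,1,2) (3,1,3) (3,1,4) (3,1,5) (4,1,2) (4,1,3) (4,1,4) (4,1,5) (5,1,2) (5,1,3) (5,1,4) (5,1,5) — 16.
bend=shift 2: (3,2,3) (3,2,4) (3,2,5) (4,2,3) (4,2,4) (4,2,5) (5,2,3) (5,2,4) (5,2,5) — 9.
bend=shift 3: (4,3,4) (4,3,5) (5,3,4) (5,3,5) — 4.
bend=shift 4: (5,4,5) — 1.
Summing: 16 + 9 + 4 + 1 = 30.

30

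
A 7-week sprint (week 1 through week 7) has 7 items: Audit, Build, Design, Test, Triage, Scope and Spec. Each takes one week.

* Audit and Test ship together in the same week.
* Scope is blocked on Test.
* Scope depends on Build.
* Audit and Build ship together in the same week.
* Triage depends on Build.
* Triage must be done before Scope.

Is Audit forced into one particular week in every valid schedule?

Audit can be week 1 (e.g. Design -> week 1; Triage -> week 2; Build -> week 1; Audit -> week 1; Spec -> week 1; Scope -> week 3; Test -> week 1) or week 2 (e.g. Audit=week 2; Triage=week 3; Build=week 2; Spec=week 1; Test=week 2; Scope=week 4; Design=week 1).

No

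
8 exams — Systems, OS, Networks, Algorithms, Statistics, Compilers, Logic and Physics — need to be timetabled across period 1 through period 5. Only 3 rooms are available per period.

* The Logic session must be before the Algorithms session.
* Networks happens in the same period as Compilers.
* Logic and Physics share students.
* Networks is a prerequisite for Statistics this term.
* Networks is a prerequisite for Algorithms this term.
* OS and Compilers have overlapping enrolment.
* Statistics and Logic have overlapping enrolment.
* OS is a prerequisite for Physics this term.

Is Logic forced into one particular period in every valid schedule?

No

Logic can be period 1 (e.g. Algorithms in period 2; Statistics in period 2; Logic in period 1; Systems in period 3; Networks in period 1; Compilers in period 1; Physics in period 3; OS in period 2) or period 2 (e.g. Statistics -> period 3, OS -> period 2, Algorithms -> period 3, Physics -> period 3, Networks -> period 1, Logic -> period 2, Compilers -> period 1, Systems -> period 1).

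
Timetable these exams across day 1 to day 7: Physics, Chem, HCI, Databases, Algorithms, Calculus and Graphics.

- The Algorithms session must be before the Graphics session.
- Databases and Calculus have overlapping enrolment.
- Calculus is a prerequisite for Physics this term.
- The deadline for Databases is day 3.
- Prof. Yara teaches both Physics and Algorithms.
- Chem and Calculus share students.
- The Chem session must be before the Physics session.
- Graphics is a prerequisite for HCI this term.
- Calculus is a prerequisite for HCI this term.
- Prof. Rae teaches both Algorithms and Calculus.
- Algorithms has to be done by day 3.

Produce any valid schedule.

Chem=day 1; Databases=day 1; Graphics=day 2; Algorithms=day 1; Physics=day 3; HCI=day 3; Calculus=day 2

Checking: Chem(day 1) before Physics(day 3); Algorithms(day 1) before Graphics(day 2); Calculus(day 2) before HCI(day 3); Calculus(day 2) before Physics(day 3); Graphics(day 2) before HCI(day 3); Databases(day 1) != Calculus(day 2); Physics(day 3) != Algorithms(day 1); Chem(day 1) != Calculus(day 2); Algorithms(day 1) != Calculus(day 2); Algorithms=day 1 in [day 1,day 3]; Databases=day 1 in [day 1,day 3].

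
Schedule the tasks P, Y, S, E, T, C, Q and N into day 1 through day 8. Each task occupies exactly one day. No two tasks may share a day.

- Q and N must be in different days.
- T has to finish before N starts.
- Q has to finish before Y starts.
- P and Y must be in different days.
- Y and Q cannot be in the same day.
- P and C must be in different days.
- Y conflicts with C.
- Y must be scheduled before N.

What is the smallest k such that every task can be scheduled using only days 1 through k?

8

The precedence chain requires at least 3 distinct days.
With at most 1 per day and 8 tasks, at least 8 days are needed.
8 works (last occupied day: day 8): for example S -> day 6; T -> day 3; E -> day 7; C -> day 8; N -> day 4; Q -> day 1; P -> day 5; Y -> day 2.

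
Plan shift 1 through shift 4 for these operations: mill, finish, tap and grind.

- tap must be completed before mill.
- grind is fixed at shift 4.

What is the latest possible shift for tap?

Downstream work caps tap at shift 3.
tap at shift 3 is achievable: grind=shift 4; finish=shift 1; tap=shift 3; mill=shift 4.

shift 3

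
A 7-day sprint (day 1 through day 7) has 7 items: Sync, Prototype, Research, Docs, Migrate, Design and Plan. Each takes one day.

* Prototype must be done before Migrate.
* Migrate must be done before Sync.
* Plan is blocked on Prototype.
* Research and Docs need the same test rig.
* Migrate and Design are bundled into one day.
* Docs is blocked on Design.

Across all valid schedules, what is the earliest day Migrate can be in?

day 2

Precedence pushes Migrate to at least day 2; downstream work caps Migrate at day 6.
Migrate at day 2 is achievable: Design in day 2; Migrate in day 2; Sync in day 3; Research in day 1; Prototype in day 1; Docs in day 3; Plan in day 2.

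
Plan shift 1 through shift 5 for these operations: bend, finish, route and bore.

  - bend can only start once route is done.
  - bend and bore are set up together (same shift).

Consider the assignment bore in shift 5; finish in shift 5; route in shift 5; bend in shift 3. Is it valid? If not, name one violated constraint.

No — it violates: bend can only start once route is done

bend and bore are set up together (same shift) — violated.
bend can only start once route is done — violated.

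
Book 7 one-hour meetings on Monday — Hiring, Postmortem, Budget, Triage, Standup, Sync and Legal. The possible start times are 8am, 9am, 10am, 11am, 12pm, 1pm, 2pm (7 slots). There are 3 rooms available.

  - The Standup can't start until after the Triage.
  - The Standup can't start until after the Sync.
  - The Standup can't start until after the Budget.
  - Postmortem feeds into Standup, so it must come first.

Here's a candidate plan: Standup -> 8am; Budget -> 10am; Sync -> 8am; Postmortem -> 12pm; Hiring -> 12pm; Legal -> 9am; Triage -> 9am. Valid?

No. Postmortem feeds into Standup, so it must come first is not satisfied.

Postmortem feeds into Standup, so it must come first — violated.
The Standup can't start until after the Sync — violated.
The Standup can't start until after the Triage — violated.
The Standup can't start until after the Budget — violated.
There are 3 rooms available — holds.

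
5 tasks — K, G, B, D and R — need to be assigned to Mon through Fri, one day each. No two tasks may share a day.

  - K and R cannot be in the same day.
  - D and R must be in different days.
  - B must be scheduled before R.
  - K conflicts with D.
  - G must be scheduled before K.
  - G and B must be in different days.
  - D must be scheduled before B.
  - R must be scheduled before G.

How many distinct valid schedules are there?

Enumerating: B in Tue, G in Thu, R in Wed, D in Mon, K in Fri.

1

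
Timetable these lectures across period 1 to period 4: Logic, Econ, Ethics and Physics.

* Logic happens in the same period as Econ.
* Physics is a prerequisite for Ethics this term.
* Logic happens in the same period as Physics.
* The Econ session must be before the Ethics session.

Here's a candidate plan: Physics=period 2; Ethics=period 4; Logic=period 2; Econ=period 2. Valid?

Yes

The Econ session must be before the Ethics session — holds.
Logic happens in the same period as Econ — holds.
Logic happens in the same period as Physics — holds.
Physics is a prerequisite for Ethics this term — holds.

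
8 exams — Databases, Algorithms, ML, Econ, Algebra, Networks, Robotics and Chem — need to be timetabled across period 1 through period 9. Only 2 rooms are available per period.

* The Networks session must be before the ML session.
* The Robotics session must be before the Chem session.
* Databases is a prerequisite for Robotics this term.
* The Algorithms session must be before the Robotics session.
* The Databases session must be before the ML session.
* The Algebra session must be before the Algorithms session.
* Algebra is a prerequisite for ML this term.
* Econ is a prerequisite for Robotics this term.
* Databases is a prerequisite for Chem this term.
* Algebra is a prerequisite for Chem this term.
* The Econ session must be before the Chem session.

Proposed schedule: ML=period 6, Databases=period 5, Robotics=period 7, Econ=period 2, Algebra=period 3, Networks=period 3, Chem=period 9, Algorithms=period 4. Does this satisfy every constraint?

Yes

Algebra is a prerequisite for Chem this term — holds.
The Networks session must be before the ML session — holds.
The Algorithms session must be before the Robotics session — holds.
The Databases session must be before the ML session — holds.
The Algebra session must be before the Algorithms session — holds.
The Robotics session must be before the Chem session — holds.
Algebra is a prerequisite for ML this term — holds.
Econ is a prerequisite for Robotics this term — holds.
Only 2 rooms are available per period — holds.
The Econ session must be before the Chem session — holds.
Databases is a prerequisite for Chem this term — holds.
Databases is a prerequisite for Robotics this term — holds.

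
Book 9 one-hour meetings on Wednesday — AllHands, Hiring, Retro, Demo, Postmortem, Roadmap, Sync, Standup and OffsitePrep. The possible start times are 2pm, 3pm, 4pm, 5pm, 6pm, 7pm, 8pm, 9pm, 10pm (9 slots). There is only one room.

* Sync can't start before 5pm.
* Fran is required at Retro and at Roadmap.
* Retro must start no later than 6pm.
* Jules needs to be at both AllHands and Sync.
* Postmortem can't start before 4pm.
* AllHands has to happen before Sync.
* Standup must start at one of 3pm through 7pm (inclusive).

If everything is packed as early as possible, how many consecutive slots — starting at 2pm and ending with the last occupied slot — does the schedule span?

9 slots

The precedence chain requires at least 2 distinct slots.
With at most 1 per slot and 9 meetings, at least 9 slots are needed.
Sync can't be placed before 5pm — that is slot 4 counting from 2pm — so the schedule must run through at least 4 slots.
9 works (last occupied slot: 10pm): for example Standup=3pm; Sync=5pm; Demo=8pm; Hiring=7pm; AllHands=4pm; OffsitePrep=10pm; Retro=2pm; Postmortem=6pm; Roadmap=9pm.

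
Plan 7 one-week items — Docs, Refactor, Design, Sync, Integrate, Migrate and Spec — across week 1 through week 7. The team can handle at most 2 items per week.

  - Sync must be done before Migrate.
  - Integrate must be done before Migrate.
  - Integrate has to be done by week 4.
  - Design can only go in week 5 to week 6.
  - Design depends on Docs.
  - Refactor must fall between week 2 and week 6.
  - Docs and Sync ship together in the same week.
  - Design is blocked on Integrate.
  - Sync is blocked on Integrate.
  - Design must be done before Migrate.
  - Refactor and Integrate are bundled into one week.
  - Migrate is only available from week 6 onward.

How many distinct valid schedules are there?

Splitting on Docs: it can be week 3 (15), week 4 (30), week 5 (15). Listing each branch's schedules as (Refactor, Design, Sync, Integrate, Migrate, Spec) by week number:
Docs=week 3: (2,5,3,2,6,1) (2,5,3,2,6,4) (2,5,3,2,6,5) (2,5,3,2,6,6) (2,5,3,2,6,7) (2,5,3,2,7,1) (2,5,3,2,7,4) (2,5,3,2,7,5) (2,5,3,2,7,6) (2,5,3,2,7,7) (2,6,3,2,7,1) (2,6,3,2,7,4) (2,6,3,2,7,5) (2,6,3,2,7,6) (2,6,3,2,7,7) — 15.
Docs=week 4: (2,5,4,2,6,1) (2,5,4,2,6,3) (2,5,4,2,6,5) (2,5,4,2,6,6) (2,5,4,2,6,7) (2,5,4,2,7,1) (2,5,4,2,7,3) (2,5,4,2,7,5) (2,5,4,2,7,6) (2,5,4,2,7,7) (2,6,4,2,7,1) (2,6,4,2,7,3) (2,6,4,2,7,5) (2,6,4,2,7,6) (2,6,4,2,7,7) (3,5,4,3,6,1) (3,5,4,3,6,2) (3,5,4,3,6,5) (3,5,4,3,6,6) (3,5,4,3,6,7) (3,5,4,3,7,1) (3,5,4,3,7,2) (3,5,4,3,7,5) (3,5,4,3,7,6) (3,5,4,3,7,7) (3,6,4,3,7,1) (3,6,4,3,7,2) (3,6,4,3,7,5) (3,6,4,3,7,6) (3,6,4,3,7,7) — 30.
Docs=week 5: (2,6,5,2,7,1) (2,6,5,2,7,3) (2,6,5,2,7,4) (2,6,5,2,7,6) (2,6,5,2,7,7) (3,6,5,3,7,1) (3,6,5,3,7,2) (3,6,5,3,7,4) (3,6,5,3,7,6) (3,6,5,3,7,7) (4,6,5,4,7,1) (4,6,5,4,7,2) (4,6,5,4,7,3) (4,6,5,4,7,6) (4,6,5,4,7,7) — 15.
Summing: 15 + 30 + 15 = 60.

60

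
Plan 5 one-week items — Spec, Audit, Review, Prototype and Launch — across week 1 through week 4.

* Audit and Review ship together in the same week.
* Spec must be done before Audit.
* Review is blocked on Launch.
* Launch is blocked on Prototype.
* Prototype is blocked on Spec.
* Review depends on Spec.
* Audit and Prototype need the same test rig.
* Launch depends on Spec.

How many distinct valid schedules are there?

1

Enumerating: Review -> week 4, Launch -> week 3, Prototype -> week 2, Audit -> week 4, Spec -> week 1.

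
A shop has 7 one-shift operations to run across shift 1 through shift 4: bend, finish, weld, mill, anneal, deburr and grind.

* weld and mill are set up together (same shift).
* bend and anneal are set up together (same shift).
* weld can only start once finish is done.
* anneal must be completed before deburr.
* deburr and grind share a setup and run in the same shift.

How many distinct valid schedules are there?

36

Splitting on bend: it can be shift 1 (18), shift 2 (12), shift 3 (6). Listing each branch's schedules as (finish, weld, mill, anneal, deburr, grind) by shift number:
bend=shift 1: (1,2,2,1,2,2) (1,2,2,1,3,3) (1,2,2,1,4,4) (1,3,3,1,2,2) (1,3,3,1,3,3) (1,3,3,1,4,4) (1,4,4,1,2,2) (1,4,4,1,3,3) (1,4,4,1,4,4) (2,3,3,1,2,2) (2,3,3,1,3,3) (2,3,3,1,4,4) (2,4,4,1,2,2) (2,4,4,1,3,3) (2,4,4,1,4,4) (3,4,4,1,2,2) (3,4,4,1,3,3) (3,4,4,1,4,4) — 18.
bend=shift 2: (1,2,2,2,3,3) (1,2,2,2,4,4) (1,3,3,2,3,3) (1,3,3,2,4,4) (1,4,4,2,3,3) (1,4,4,2,4,4) (2,3,3,2,3,3) (2,3,3,2,4,4) (2,4,4,2,3,3) (2,4,4,2,4,4) (3,4,4,2,3,3) (3,4,4,2,4,4) — 12.
bend=shift 3: (1,2,2,3,4,4) (1,3,3,3,4,4) (1,4,4,3,4,4) (2,3,3,3,4,4) (2,4,4,3,4,4) (3,4,4,3,4,4) — 6.
Summing: 18 + 12 + 6 = 36.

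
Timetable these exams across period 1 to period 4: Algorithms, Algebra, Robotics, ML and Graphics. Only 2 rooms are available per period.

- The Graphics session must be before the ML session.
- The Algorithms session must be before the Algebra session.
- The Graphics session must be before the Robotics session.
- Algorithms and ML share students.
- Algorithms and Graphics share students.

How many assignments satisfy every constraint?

Splitting on Algorithms: it can be period 1 (12), period 2 (11), period 3 (6). Listing each branch's schedules as (Algebra, Robotics, ML, Graphics) by period number:
Algorithms=period 1: (2,3,3,2) (2,3,4,2) (2,4,3,2) (2,4,4,2) (2,4,4,3) (3,3,4,2) (3,4,3,2) (3,4,4,2) (3,4,4,3) (4,3,3,2) (4,3,4,2) (4,4,3,2) — 12.
Algorithms=period 2: (3,2,3,1) (3,2,4,1) (3,3,4,1) (3,4,3,1) (3,4,4,1) (3,4,4,3) (4,2,3,1) (4,2,4,1) (4,3,3,1) (4,3,4,1) (4,4,3,1) — 11.
Algorithms=period 3: (4,2,2,1) (4,2,4,1) (4,3,2,1) (4,3,4,1) (4,3,4,2) (4,4,2,1) — 6.
Summing: 12 + 11 + 6 = 29.

29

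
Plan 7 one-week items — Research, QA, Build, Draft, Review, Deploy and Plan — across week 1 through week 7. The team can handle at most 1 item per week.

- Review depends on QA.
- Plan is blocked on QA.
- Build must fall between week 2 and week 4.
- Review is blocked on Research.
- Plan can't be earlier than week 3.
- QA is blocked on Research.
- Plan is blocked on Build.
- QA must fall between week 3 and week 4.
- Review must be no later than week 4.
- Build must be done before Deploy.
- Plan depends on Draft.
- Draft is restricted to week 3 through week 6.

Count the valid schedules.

Enumerating: Review -> week 4; Plan -> week 6; QA -> week 3; Research -> week 1; Build -> week 2; Deploy -> week 7; Draft -> week 5 | Build in week 2, Review in week 4, Deploy in week 6, Plan in week 7, Draft in week 5, Research in week 1, QA in week 3 | QA=week 3, Research=week 1, Deploy=week 5, Review=week 4, Draft=week 6, Build=week 2, Plan=week 7.

3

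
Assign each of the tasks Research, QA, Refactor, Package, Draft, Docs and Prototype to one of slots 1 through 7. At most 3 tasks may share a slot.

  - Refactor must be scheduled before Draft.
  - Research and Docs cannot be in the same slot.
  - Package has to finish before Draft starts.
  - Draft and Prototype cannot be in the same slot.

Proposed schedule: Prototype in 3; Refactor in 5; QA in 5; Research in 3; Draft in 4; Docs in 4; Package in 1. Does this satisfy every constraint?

No. Refactor must be scheduled before Draft is not satisfied.

Research and Docs cannot be in the same slot — holds.
Refactor must be scheduled before Draft — violated.
At most 3 tasks may share a slot — holds.
Draft and Prototype cannot be in the same slot — holds.
Package has to finish before Draft starts — holds.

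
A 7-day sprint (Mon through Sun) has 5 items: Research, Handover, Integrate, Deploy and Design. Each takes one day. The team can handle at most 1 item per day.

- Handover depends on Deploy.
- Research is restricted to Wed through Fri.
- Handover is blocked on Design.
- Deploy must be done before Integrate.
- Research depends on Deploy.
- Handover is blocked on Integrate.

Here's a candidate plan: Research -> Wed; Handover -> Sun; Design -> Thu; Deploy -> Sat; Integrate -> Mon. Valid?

Research is restricted to Wed through Fri — holds.
Handover is blocked on Integrate — holds.
The team can handle at most 1 item per day — holds.
Research depends on Deploy — violated.
Deploy must be done before Integrate — violated.
Handover depends on Deploy — holds.
Handover is blocked on Design — holds.

No. Deploy must be done before Integrate is not satisfied.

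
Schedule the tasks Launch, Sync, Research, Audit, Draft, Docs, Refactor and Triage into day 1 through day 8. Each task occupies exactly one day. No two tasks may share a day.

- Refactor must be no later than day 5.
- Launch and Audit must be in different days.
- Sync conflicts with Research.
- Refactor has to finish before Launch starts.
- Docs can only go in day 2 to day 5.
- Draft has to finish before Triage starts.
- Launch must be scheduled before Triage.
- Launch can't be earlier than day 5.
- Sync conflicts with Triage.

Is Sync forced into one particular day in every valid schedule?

Sync can be day 1 (e.g. Draft -> day 4, Docs -> day 2, Launch -> day 5, Research -> day 7, Refactor -> day 3, Sync -> day 1, Audit -> day 8, Triage -> day 6) or day 2 (e.g. Docs in day 3; Triage in day 6; Audit in day 8; Refactor in day 1; Research in day 7; Draft in day 4; Launch in day 5; Sync in day 2).

No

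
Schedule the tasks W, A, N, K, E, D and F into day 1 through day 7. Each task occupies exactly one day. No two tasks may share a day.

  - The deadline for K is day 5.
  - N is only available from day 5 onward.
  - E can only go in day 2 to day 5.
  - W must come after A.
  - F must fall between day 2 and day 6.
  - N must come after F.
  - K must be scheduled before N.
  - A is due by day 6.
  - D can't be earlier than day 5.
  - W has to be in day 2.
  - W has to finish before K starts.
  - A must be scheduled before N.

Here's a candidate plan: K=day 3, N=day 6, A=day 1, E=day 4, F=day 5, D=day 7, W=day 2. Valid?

A must be scheduled before N — holds.
W has to be in day 2 — holds.
W must come after A — holds.
No two tasks may share a day — holds.
F must fall between day 2 and day 6 — holds.
N must come after F — holds.
A is due by day 6 — holds.
D can't be earlier than day 5 — holds.
W has to finish before K starts — holds.
E can only go in day 2 to day 5 — holds.
K must be scheduled before N — holds.
The deadline for K is day 5 — holds.
N is only available from day 5 onward — holds.

Valid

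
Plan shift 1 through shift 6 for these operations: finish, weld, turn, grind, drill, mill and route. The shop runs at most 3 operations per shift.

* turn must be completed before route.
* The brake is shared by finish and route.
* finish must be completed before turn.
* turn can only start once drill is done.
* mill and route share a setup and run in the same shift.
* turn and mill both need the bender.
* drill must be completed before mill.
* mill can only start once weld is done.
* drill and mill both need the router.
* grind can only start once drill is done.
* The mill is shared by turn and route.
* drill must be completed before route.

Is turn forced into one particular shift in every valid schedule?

turn can be shift 2 (e.g. mill=shift 3; route=shift 3; weld=shift 1; drill=shift 1; finish=shift 1; turn=shift 2; grind=shift 2) or shift 3 (e.g. turn -> shift 3; mill -> shift 4; route -> shift 4; drill -> shift 1; grind -> shift 2; weld -> shift 1; finish -> shift 1).

No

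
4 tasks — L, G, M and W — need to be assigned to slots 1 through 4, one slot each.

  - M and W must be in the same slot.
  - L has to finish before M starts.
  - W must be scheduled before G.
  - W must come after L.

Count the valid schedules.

Enumerating: L=1; M=2; G=3; W=2 | W in 2; L in 1; G in 4; M in 2 | W in 3; G in 4; M in 3; L in 1 | G=4; W=3; M=3; L=2.

4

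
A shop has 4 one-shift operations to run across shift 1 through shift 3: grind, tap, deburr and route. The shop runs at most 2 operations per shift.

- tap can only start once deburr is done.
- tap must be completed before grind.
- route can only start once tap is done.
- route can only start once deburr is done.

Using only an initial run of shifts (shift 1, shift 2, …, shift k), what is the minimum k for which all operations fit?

The precedence chain requires at least 3 distinct shifts.
With at most 2 per shift and 4 operations, at least 2 shifts are needed.
3 works (last occupied shift: shift 3): for example grind in shift 3; route in shift 3; tap in shift 2; deburr in shift 1.

3 shifts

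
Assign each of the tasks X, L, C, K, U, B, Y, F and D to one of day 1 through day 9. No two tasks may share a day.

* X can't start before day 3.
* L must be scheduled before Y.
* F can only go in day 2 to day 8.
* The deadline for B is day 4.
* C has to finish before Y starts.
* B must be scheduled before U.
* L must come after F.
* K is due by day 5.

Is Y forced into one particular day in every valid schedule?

Y can be day 6 (e.g. X -> day 7; K -> day 2; D -> day 9; U -> day 8; B -> day 1; C -> day 5; L -> day 4; Y -> day 6; F -> day 3) or day 7 (e.g. K=day 2, D=day 9, L=day 5, X=day 4, U=day 8, F=day 3, Y=day 7, C=day 6, B=day 1).

No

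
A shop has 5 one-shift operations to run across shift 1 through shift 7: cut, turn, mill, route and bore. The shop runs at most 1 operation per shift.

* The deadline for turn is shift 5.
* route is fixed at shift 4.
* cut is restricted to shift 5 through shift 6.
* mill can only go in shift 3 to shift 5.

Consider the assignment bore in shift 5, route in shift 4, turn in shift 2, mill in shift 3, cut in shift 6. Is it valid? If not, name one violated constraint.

Valid

route is fixed at shift 4 — holds.
The deadline for turn is shift 5 — holds.
mill can only go in shift 3 to shift 5 — holds.
cut is restricted to shift 5 through shift 6 — holds.
The shop runs at most 1 operation per shift — holds.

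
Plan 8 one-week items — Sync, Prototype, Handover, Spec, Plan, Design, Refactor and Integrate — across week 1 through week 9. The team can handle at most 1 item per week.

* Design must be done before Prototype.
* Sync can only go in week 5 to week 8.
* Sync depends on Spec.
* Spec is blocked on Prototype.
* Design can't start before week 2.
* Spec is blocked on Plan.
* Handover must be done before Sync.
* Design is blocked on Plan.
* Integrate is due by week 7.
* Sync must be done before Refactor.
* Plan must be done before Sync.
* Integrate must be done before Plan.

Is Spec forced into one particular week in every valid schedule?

No

Spec can be week 5 (e.g. Handover in week 6, Prototype in week 4, Refactor in week 8, Spec in week 5, Sync in week 7, Plan in week 2, Integrate in week 1, Design in week 3) or week 6 (e.g. Spec -> week 6, Sync -> week 7, Integrate -> week 1, Design -> week 3, Prototype -> week 4, Handover -> week 5, Plan -> week 2, Refactor -> week 8).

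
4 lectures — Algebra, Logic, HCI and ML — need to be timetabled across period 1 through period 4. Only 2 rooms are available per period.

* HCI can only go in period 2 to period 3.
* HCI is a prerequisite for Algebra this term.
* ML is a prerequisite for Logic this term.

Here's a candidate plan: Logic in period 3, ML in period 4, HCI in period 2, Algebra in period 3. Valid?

No — it violates: ML is a prerequisite for Logic this term

HCI can only go in period 2 to period 3 — holds.
ML is a prerequisite for Logic this term — violated.
Only 2 rooms are available per period — holds.
HCI is a prerequisite for Algebra this term — holds.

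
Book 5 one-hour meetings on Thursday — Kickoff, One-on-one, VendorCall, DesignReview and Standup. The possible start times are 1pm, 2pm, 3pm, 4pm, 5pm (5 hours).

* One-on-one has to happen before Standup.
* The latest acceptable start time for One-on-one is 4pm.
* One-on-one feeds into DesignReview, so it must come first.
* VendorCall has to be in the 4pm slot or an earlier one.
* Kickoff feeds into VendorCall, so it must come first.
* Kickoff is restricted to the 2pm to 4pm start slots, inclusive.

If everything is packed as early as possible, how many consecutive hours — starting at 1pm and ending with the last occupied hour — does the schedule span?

3

The precedence chain requires at least 2 distinct hours.
Propagating the time windows through the other constraints, VendorCall can't land before 3pm — that is hour 3 counting from 1pm — so the schedule must run through at least 3 hours.
3 works (last occupied hour: 3pm): for example Standup -> 2pm, One-on-one -> 1pm, VendorCall -> 3pm, DesignReview -> 2pm, Kickoff -> 2pm.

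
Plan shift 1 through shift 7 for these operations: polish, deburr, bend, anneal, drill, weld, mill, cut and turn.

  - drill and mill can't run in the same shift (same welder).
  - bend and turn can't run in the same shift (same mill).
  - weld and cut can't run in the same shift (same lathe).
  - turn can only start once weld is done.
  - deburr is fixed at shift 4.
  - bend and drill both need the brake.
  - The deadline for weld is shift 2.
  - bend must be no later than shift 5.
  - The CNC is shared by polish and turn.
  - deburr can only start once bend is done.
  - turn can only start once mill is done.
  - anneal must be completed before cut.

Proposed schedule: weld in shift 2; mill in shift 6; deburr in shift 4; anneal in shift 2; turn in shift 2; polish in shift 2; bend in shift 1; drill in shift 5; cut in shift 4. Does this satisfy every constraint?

Invalid. The CNC is shared by polish and turn.

turn can only start once weld is done — violated.
drill and mill can't run in the same shift (same welder) — holds.
bend and turn can't run in the same shift (same mill) — holds.
bend must be no later than shift 5 — holds.
deburr can only start once bend is done — holds.
The deadline for weld is shift 2 — holds.
weld and cut can't run in the same shift (same lathe) — holds.
The CNC is shared by polish and turn — violated.
anneal must be completed before cut — holds.
deburr is fixed at shift 4 — holds.
bend and drill both need the brake — holds.
turn can only start once mill is done — violated.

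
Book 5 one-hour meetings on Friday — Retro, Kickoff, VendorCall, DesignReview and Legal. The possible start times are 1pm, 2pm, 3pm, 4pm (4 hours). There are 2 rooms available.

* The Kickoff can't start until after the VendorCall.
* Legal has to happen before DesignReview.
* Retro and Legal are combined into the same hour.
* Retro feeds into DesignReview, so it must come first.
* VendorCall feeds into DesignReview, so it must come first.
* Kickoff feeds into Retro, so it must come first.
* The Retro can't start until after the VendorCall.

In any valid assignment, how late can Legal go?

3pm

Legal must be in the same hour as Retro, which can't be before 3pm, so Legal is at least 3pm; downstream work caps Legal at 3pm.
Legal at 3pm is achievable: VendorCall in 1pm, DesignReview in 4pm, Kickoff in 2pm, Legal in 3pm, Retro in 3pm.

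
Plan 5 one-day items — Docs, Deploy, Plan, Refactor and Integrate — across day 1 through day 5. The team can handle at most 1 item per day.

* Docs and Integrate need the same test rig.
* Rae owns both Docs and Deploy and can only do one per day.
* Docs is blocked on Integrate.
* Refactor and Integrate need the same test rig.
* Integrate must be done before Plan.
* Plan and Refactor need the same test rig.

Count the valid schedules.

Splitting on Docs: it can be day 2 (6), day 3 (10), day 4 (12), day 5 (12). Listing each branch's schedules as (Deploy, Plan, Refactor, Integrate) by day number:
Docs=day 2: (3,4,5,1) (3,5,4,1) (4,3,5,1) (4,5,3,1) (5,3,4,1) (5,4,3,1) — 6.
Docs=day 3: (1,4,5,2) (1,5,4,2) (2,4,5,1) (2,5,4,1) (4,2,5,1) (4,5,1,2) (4,5,2,1) (5,2,4,1) (5,4,1,2) (5,4,2,1) — 10.
Docs=day 4: (1,3,5,2) (1,5,2,3) (1,5,3,2) (2,3,5,1) (2,5,1,3) (2,5,3,1) (3,2,5,1) (3,5,1,2) (3,5,2,1) (5,2,3,1) (5,3,1,2) (5,3,2,1) — 12.
Docs=day 5: (1,3,4,2) (1,4,2,3) (1,4,3,2) (2,3,4,1) (2,4,1,3) (2,4,3,1) (3,2,4,1) (3,4,1,2) (3,4,2,1) (4,2,3,1) (4,3,1,2) (4,3,2,1) — 12.
Summing: 6 + 10 + 12 + 12 = 40.

40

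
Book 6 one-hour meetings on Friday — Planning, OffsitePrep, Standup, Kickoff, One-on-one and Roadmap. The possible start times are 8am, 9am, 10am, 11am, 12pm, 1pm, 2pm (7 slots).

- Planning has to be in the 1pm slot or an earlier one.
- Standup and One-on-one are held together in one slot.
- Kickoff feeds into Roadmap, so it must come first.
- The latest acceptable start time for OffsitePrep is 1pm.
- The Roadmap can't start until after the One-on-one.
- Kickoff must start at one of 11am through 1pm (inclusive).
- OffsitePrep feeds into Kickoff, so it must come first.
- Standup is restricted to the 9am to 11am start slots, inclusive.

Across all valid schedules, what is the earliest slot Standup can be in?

Standup is available from 9am; Standup's own window allows nothing later than 11am.
Standup at 9am is achievable: One-on-one=9am, Kickoff=11am, Standup=9am, OffsitePrep=8am, Planning=8am, Roadmap=12pm.

9am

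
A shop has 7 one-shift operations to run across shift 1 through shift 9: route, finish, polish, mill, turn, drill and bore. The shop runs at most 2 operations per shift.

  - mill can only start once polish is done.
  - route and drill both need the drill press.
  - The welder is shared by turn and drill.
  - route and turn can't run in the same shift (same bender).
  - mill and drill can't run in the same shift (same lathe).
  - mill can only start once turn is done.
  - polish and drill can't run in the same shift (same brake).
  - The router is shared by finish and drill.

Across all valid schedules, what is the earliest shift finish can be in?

finish at shift 1 is achievable: drill=shift 4, turn=shift 2, finish=shift 1, bore=shift 2, route=shift 3, polish=shift 1, mill=shift 3.

shift 1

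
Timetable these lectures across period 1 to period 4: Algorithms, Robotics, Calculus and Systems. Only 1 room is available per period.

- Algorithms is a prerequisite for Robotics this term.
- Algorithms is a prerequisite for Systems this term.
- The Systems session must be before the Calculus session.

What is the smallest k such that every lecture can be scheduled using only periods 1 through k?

4

The precedence chain requires at least 3 distinct periods.
With at most 1 per period and 4 lectures, at least 4 periods are needed.
4 works (last occupied period: period 4): for example Calculus -> period 4; Robotics -> period 3; Algorithms -> period 1; Systems -> period 2.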